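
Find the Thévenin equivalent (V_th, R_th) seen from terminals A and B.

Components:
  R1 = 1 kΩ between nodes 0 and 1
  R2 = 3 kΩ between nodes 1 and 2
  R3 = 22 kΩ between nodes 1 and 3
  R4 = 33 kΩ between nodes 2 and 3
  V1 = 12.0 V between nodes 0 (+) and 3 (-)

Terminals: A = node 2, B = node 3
Step 1 — V_th is the open-circuit voltage V_A - V_B (nothing connected across the terminals).
Nodal analysis, taking node 3 as the 0 V reference.
Source V1 fixes V_0 = 12 V.
KCL at each unknown node (sum of currents leaving = 0; resistances in Ω):
  Node 1: (V_1 - 12)/1000 + (V_1 - V_2)/3000 + (V_1 - 0)/22000 = 0
  Node 2: (V_2 - V_1)/3000 + (V_2 - 0)/33000 = 0
Collecting terms (coefficients in siemens):
  0.001379·V_1 - 0.0003333·V_2 = 0.012
  0.0003636·V_2 - 0.0003333·V_1 = 0
Determinant D = (0.001379)(0.0003636) - (-0.0003333)(-0.0003333) = 0.0000003903
V_1 = [(0.012)(0.0003636) - (-0.0003333)(0)]/D = 11.18 V
V_2 = [(0.001379)(0) - (0.012)(-0.0003333)]/D = 10.25 V
V_th = V_2 - V_3 = 10.25 - 0 = 10.25 V
Step 2 — R_th: zero the source — replace V1 by a short circuit (node 3 merges into node 0) — and find the resistance seen between A (node 2) and B (node 0).
Reduce the network between node 2 (A) and node 0 (B) by series/parallel combination:
  Rp1 = R1 ‖ R3 (parallel, both between nodes 0 and 1) = 1/(1/1000 + 1/22000) = 956.5 Ω
  Rs1 = R2 + Rp1 (series, joined only at node 1) = 3000 + 956.5 = 3957 Ω
  Rp2 = R4 ‖ Rs1 (parallel, both between nodes 0 and 2) = 1/(1/33000 + 1/3957) = 3533 Ω
R_th = 3.533 kΩ

Final answer: V_th = 10.25 V, R_th = 3.533 kΩ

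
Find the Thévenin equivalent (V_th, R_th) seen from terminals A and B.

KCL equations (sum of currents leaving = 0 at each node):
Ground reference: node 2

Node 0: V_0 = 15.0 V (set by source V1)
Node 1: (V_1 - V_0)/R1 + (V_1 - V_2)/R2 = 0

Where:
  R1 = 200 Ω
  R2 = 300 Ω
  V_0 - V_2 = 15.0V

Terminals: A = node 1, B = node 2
Step 1 — V_th is the open-circuit voltage V_A - V_B (nothing connected across the terminals).
Nodal analysis, taking node 2 as the 0 V reference.
Source V1 fixes V_0 = 15 V.
KCL at each unknown node (sum of currents leaving = 0; resistances in Ω):
  Node 1: (V_1 - 15)/200 + (V_1 - 0)/300 = 0
Collecting terms: 0.008333 × V_1 = 0.075  =>  V_1 = 9 V
V_th = V_1 - V_2 = 9 - 0 = 9 V
Step 2 — R_th: zero the source — replace V1 by a short circuit (node 2 merges into node 0) — and find the resistance seen between A (node 1) and B (node 0).
Reduce the network between node 1 (A) and node 0 (B) by series/parallel combination:
  Rp1 = R1 ‖ R2 (parallel, both between nodes 0 and 1) = 1/(1/200 + 1/300) = 120 Ω
R_th = 120 Ω

Final answer: V_th = 9 V, R_th = 120 Ω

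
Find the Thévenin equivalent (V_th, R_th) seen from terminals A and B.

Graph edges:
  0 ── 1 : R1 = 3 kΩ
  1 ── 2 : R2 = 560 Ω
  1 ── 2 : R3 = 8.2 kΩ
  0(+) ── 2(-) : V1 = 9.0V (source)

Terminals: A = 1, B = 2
Step 1 — V_th is the open-circuit voltage V_A - V_B (nothing connected across the terminals).
Nodal analysis, taking node 2 as the 0 V reference.
Source V1 fixes V_0 = 9 V.
KCL at each unknown node (sum of currents leaving = 0; resistances in Ω):
  Node 1: (V_1 - 9)/3000 + (V_1 - 0)/560 + (V_1 - 0)/8200 = 0
Collecting terms: 0.002241 × V_1 = 0.003  =>  V_1 = 1.339 V
V_th = V_1 - V_2 = 1.339 - 0 = 1.339 V
Step 2 — R_th: zero the source — replace V1 by a short circuit (node 2 merges into node 0) — and find the resistance seen between A (node 1) and B (node 0).
Reduce the network between node 1 (A) and node 0 (B) by series/parallel combination:
  Rp1 = R1 ‖ R2 ‖ R3 (parallel, all between nodes 0 and 1) = 1/(1/3000 + 1/560 + 1/8200) = 446.2 Ω
R_th = 446.2 Ω

Final answer: V_th = 1.339 V, R_th = 446.2 Ω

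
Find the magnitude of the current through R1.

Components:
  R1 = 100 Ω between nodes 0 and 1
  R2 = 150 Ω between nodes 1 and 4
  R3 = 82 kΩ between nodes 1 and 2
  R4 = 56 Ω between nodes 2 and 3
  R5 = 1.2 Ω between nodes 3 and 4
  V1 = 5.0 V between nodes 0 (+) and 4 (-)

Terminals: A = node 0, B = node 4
Nodal analysis, taking node 4 as the 0 V reference.
Source V1 fixes V_0 = 5 V.
KCL at each unknown node (sum of currents leaving = 0; resistances in Ω):
  Node 1: (V_1 - 5)/100 + (V_1 - 0)/150 + (V_1 - V_2)/82000 = 0
  Node 2: (V_2 - V_1)/82000 + (V_2 - V_3)/56 = 0
  Node 3: (V_3 - V_2)/56 + (V_3 - 0)/1.2 = 0
Collecting terms (coefficients in siemens):
  0.01668·V_1 - 0.0000122·V_2 = 0.05
  0.01787·V_2 - 0.0000122·V_1 - 0.01786·V_3 = 0
  0.8512·V_3 - 0.01786·V_2 = 0
Solving these 3 simultaneous equations (Gaussian elimination) gives:
  V_1 = 2.998 V, V_2 = 0.00209 V, V_3 = 0.00004384 V
I_R1 = (V_0 - V_1)/R1 = (5 - 2.998)/100 = 0.02002 A
|I_R1| = 0.02002 A

Final answer: |I_R1| = 0.02002 A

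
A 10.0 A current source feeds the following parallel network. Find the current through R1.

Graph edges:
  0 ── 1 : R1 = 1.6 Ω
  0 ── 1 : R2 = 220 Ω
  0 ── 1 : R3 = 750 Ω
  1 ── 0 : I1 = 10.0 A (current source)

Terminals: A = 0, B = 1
All resistors sit directly between nodes 0 and 1, so they are in parallel and share one voltage V; the full source current 10 A splits among them.
1/R_par = 1/1.6 + 1/220 + 1/750 = 0.6309 S  =>  R_par = 1.585 Ω
V = I × R_par = 10 × 1.585 = 15.85 V
I_R1 = V/R1 = 15.85/1.6 = 9.907 A

Final answer: 9.907 A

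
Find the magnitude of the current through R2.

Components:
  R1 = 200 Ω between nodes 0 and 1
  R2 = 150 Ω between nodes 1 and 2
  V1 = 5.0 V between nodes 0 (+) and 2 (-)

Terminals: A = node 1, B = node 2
Nodal analysis, taking node 2 as the 0 V reference.
Source V1 fixes V_0 = 5 V.
KCL at each unknown node (sum of currents leaving = 0; resistances in Ω):
  Node 1: (V_1 - 5)/200 + (V_1 - 0)/150 = 0
Collecting terms: 0.01167 × V_1 = 0.025  =>  V_1 = 2.143 V
I_R2 = (V_1 - V_2)/R2 = (2.143 - 0)/150 = 0.01429 A
|I_R2| = 0.01429 A

Final answer: |I_R2| = 0.01429 A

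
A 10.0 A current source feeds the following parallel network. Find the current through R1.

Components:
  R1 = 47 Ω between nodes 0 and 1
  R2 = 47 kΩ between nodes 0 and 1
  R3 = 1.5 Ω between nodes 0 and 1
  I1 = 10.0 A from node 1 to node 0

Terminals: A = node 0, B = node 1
All resistors sit directly between nodes 0 and 1, so they are in parallel and share one voltage V; the full source current 10 A splits among them.
1/R_par = 1/47 + 1/47000 + 1/1.5 = 0.688 S  =>  R_par = 1.454 Ω
V = I × R_par = 10 × 1.454 = 14.54 V
I_R1 = V/R1 = 14.54/47 = 0.3093 A

Final answer: 0.3093 A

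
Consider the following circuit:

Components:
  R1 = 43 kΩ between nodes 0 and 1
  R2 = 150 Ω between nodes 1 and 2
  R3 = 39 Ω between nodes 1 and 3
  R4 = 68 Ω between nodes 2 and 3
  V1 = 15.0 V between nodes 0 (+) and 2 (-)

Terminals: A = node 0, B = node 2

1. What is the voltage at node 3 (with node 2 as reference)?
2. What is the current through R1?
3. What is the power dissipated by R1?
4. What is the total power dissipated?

Nodal analysis, taking node 2 as the 0 V reference.
Source V1 fixes V_0 = 15 V.
KCL at each unknown node (sum of currents leaving = 0; resistances in Ω):
  Node 1: (V_1 - 15)/43000 + (V_1 - 0)/150 + (V_1 - V_3)/39 = 0
  Node 3: (V_3 - V_1)/39 + (V_3 - 0)/68 = 0
Collecting terms (coefficients in siemens):
  0.03233·V_1 - 0.02564·V_3 = 0.0003488
  0.04035·V_3 - 0.02564·V_1 = 0
Determinant D = (0.03233)(0.04035) - (-0.02564)(-0.02564) = 0.000647
V_1 = [(0.0003488)(0.04035) - (-0.02564)(0)]/D = 0.02175 V
V_3 = [(0.03233)(0) - (0.0003488)(-0.02564)]/D = 0.01382 V
Part 1:
  Read off the nodal solution: V_3 = 0.01382 V
Part 2:
  I_R1 = (V_0 - V_1)/R1 = (15 - 0.02175)/43000 = 0.0003483 A
  Magnitude: I_R1 = 0.0003483 A
Part 3:
  I_R1 = (V_0 - V_1)/R1 = (15 - 0.02175)/43000 = 0.0003483 A
  P_R1 = I_R1² × R1 = (0.0003483)² × 43000 = 0.005217 W
Part 4:
  Power in each resistor, P = (ΔV)²/R:
    P_R1 = (15 - 0.02175)²/43000 = 0.005217 W
    P_R2 = (0.02175 - 0)²/150 = 0.000003155 W
    P_R3 = (0.02175 - 0.01382)²/39 = 0.000001612 W
    P_R4 = (0 - 0.01382)²/68 = 0.000002811 W
  P_total = P_R1 + P_R2 + P_R3 + P_R4 = 0.005225 W

Final answers:
1. V_3 = 0.01382 V
2. I_R1 = 0.0003483 A
3. P_R1 = 0.005217 W
4. P_total = 0.005225 W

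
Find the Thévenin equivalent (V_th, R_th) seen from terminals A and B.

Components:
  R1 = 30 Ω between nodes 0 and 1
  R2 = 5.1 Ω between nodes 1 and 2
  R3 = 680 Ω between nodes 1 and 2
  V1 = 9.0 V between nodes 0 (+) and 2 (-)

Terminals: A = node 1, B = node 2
Step 1 — V_th is the open-circuit voltage V_A - V_B (nothing connected across the terminals).
Nodal analysis, taking node 2 as the 0 V reference.
Source V1 fixes V_0 = 9 V.
KCL at each unknown node (sum of currents leaving = 0; resistances in Ω):
  Node 1: (V_1 - 9)/30 + (V_1 - 0)/5.1 + (V_1 - 0)/680 = 0
Collecting terms: 0.2309 × V_1 = 0.3  =>  V_1 = 1.299 V
V_th = V_1 - V_2 = 1.299 - 0 = 1.299 V
Step 2 — R_th: zero the source — replace V1 by a short circuit (node 2 merges into node 0) — and find the resistance seen between A (node 1) and B (node 0).
Reduce the network between node 1 (A) and node 0 (B) by series/parallel combination:
  Rp1 = R1 ‖ R2 ‖ R3 (parallel, all between nodes 0 and 1) = 1/(1/30 + 1/5.1 + 1/680) = 4.331 Ω
R_th = 4.331 Ω

Final answer: V_th = 1.299 V, R_th = 4.331 Ω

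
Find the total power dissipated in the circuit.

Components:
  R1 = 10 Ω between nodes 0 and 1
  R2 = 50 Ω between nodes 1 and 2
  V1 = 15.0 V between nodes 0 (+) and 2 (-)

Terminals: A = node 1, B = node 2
Nodal analysis, taking node 2 as the 0 V reference.
Source V1 fixes V_0 = 15 V.
KCL at each unknown node (sum of currents leaving = 0; resistances in Ω):
  Node 1: (V_1 - 15)/10 + (V_1 - 0)/50 = 0
Collecting terms: 0.12 × V_1 = 1.5  =>  V_1 = 12.5 V
Power in each resistor, P = (ΔV)²/R:
  P_R1 = (15 - 12.5)²/10 = 0.625 W
  P_R2 = (12.5 - 0)²/50 = 3.125 W
P_total = P_R1 + P_R2 = 3.75 W

Final answer: 3.75 W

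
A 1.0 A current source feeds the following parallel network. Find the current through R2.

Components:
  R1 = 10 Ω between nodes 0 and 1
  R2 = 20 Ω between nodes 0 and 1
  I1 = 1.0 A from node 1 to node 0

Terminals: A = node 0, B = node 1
All resistors sit directly between nodes 0 and 1, so they are in parallel and share one voltage V; the full source current 1 A splits among them.
1/R_par = 1/10 + 1/20 = 0.15 S  =>  R_par = 6.667 Ω
V = I × R_par = 1 × 6.667 = 6.667 V
I_R2 = V/R2 = 6.667/20 = 0.3333 A

Final answer: 0.3333 A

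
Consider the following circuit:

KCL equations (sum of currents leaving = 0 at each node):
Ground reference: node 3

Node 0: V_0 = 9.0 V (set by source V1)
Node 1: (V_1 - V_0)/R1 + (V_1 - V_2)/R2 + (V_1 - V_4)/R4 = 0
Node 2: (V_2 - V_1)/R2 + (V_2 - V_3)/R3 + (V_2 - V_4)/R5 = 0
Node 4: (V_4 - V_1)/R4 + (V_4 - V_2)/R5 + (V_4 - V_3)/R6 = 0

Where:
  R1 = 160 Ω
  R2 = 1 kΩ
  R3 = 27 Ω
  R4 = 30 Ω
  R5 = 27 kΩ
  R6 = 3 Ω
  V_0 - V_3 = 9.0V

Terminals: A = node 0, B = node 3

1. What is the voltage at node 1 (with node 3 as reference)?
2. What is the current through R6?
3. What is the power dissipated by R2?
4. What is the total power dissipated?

Nodal analysis, taking node 3 as the 0 V reference.
Source V1 fixes V_0 = 9 V.
KCL at each unknown node (sum of currents leaving = 0; resistances in Ω):
  Node 1: (V_1 - 9)/160 + (V_1 - V_2)/1000 + (V_1 - V_4)/30 = 0
  Node 2: (V_2 - V_1)/1000 + (V_2 - 0)/27 + (V_2 - V_4)/27000 = 0
  Node 4: (V_4 - V_1)/30 + (V_4 - V_2)/27000 + (V_4 - 0)/3 = 0
Collecting terms (coefficients in siemens):
  0.04058·V_1 - 0.001·V_2 - 0.03333·V_4 = 0.05625
  0.03807·V_2 - 0.001·V_1 - 0.00003704·V_4 = 0
  0.3667·V_4 - 0.03333·V_1 - 0.00003704·V_2 = 0
Solving these 3 simultaneous equations (Gaussian elimination) gives:
  V_1 = 1.499 V, V_2 = 0.0395 V, V_4 = 0.1363 V
Part 1:
  Read off the nodal solution: V_1 = 1.499 V
Part 2:
  I_R6 = (V_3 - V_4)/R6 = (0 - 0.1363)/3 = -0.04542 A
  Magnitude: I_R6 = 0.04542 A
Part 3:
  I_R2 = (V_1 - V_2)/R2 = (1.499 - 0.0395)/1000 = 0.001459 A
  P_R2 = I_R2² × R2 = (0.001459)² × 1000 = 0.00213 W
Part 4:
  Power in each resistor, P = (ΔV)²/R:
    P_R1 = (9 - 1.499)²/160 = 0.3517 W
    P_R2 = (1.499 - 0.0395)²/1000 = 0.00213 W
    P_R3 = (0.0395 - 0)²/27 = 0.00005779 W
    P_R4 = (1.499 - 0.1363)²/30 = 0.0619 W
    P_R5 = (0.0395 - 0.1363)²/27000 = 0.0000003467 W
    P_R6 = (0 - 0.1363)²/3 = 0.006189 W
  P_total = P_R1 + P_R2 + P_R3 + P_R4 + P_R5 + P_R6 = 0.4219 W

Final answers:
1. V_1 = 1.499 V
2. I_R6 = 0.04542 A
3. P_R2 = 0.00213 W
4. P_total = 0.4219 W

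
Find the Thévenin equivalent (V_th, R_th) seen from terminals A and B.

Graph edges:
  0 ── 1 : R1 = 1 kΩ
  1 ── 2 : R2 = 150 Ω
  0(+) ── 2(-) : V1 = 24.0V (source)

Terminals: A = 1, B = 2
Step 1 — V_th is the open-circuit voltage V_A - V_B (nothing connected across the terminals).
Nodal analysis, taking node 2 as the 0 V reference.
Source V1 fixes V_0 = 24 V.
KCL at each unknown node (sum of currents leaving = 0; resistances in Ω):
  Node 1: (V_1 - 24)/1000 + (V_1 - 0)/150 = 0
Collecting terms: 0.007667 × V_1 = 0.024  =>  V_1 = 3.13 V
V_th = V_1 - V_2 = 3.13 - 0 = 3.13 V
Step 2 — R_th: zero the source — replace V1 by a short circuit (node 2 merges into node 0) — and find the resistance seen between A (node 1) and B (node 0).
Reduce the network between node 1 (A) and node 0 (B) by series/parallel combination:
  Rp1 = R1 ‖ R2 (parallel, both between nodes 0 and 1) = 1/(1/1000 + 1/150) = 130.4 Ω
R_th = 130.4 Ω

Final answer: V_th = 3.13 V, R_th = 130.4 Ω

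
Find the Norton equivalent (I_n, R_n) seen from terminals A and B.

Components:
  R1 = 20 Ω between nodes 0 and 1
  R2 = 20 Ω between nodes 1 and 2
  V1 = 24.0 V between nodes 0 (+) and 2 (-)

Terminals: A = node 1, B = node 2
Find the Thévenin equivalent first; then I_n = V_th/R_th and R_n = R_th.
Step 1 — V_th is the open-circuit voltage V_A - V_B (nothing connected across the terminals).
Nodal analysis, taking node 2 as the 0 V reference.
Source V1 fixes V_0 = 24 V.
KCL at each unknown node (sum of currents leaving = 0; resistances in Ω):
  Node 1: (V_1 - 24)/20 + (V_1 - 0)/20 = 0
Collecting terms: 0.1 × V_1 = 1.2  =>  V_1 = 12 V
V_th = V_1 - V_2 = 12 - 0 = 12 V
Step 2 — R_th: zero the source — replace V1 by a short circuit (node 2 merges into node 0) — and find the resistance seen between A (node 1) and B (node 0).
Reduce the network between node 1 (A) and node 0 (B) by series/parallel combination:
  Rp1 = R1 ‖ R2 (parallel, both between nodes 0 and 1) = 1/(1/20 + 1/20) = 10 Ω
R_th = 10 Ω
I_n = V_th/R_th = 12/10 = 1.2 A, and R_n = R_th = 10 Ω

Final answer: I_n = 1.2 A, R_n = 10 Ω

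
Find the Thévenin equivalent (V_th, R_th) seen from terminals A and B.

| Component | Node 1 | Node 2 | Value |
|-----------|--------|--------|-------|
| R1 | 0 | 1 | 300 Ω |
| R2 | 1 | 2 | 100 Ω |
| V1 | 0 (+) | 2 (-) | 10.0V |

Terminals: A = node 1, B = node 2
Step 1 — V_th is the open-circuit voltage V_A - V_B (nothing connected across the terminals).
Nodal analysis, taking node 2 as the 0 V reference.
Source V1 fixes V_0 = 10 V.
KCL at each unknown node (sum of currents leaving = 0; resistances in Ω):
  Node 1: (V_1 - 10)/300 + (V_1 - 0)/100 = 0
Collecting terms: 0.01333 × V_1 = 0.03333  =>  V_1 = 2.5 V
V_th = V_1 - V_2 = 2.5 - 0 = 2.5 V
Step 2 — R_th: zero the source — replace V1 by a short circuit (node 2 merges into node 0) — and find the resistance seen between A (node 1) and B (node 0).
Reduce the network between node 1 (A) and node 0 (B) by series/parallel combination:
  Rp1 = R1 ‖ R2 (parallel, both between nodes 0 and 1) = 1/(1/300 + 1/100) = 75 Ω
R_th = 75 Ω

Final answer: V_th = 2.5 V, R_th = 75 Ω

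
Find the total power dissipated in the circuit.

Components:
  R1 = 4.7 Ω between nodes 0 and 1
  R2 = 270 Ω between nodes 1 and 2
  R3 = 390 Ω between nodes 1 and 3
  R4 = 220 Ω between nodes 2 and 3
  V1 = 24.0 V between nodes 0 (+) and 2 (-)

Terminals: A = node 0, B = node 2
Nodal analysis, taking node 2 as the 0 V reference.
Source V1 fixes V_0 = 24 V.
KCL at each unknown node (sum of currents leaving = 0; resistances in Ω):
  Node 1: (V_1 - 24)/4.7 + (V_1 - 0)/270 + (V_1 - V_3)/390 = 0
  Node 3: (V_3 - V_1)/390 + (V_3 - 0)/220 = 0
Collecting terms (coefficients in siemens):
  0.219·V_1 - 0.002564·V_3 = 5.106
  0.00711·V_3 - 0.002564·V_1 = 0
Determinant D = (0.219)(0.00711) - (-0.002564)(-0.002564) = 0.001551
V_1 = [(5.106)(0.00711) - (-0.002564)(0)]/D = 23.41 V
V_3 = [(0.219)(0) - (5.106)(-0.002564)]/D = 8.444 V
Power in each resistor, P = (ΔV)²/R:
  P_R1 = (24 - 23.41)²/4.7 = 0.07355 W
  P_R2 = (23.41 - 0)²/270 = 2.03 W
  P_R3 = (23.41 - 8.444)²/390 = 0.5745 W
  P_R4 = (0 - 8.444)²/220 = 0.3241 W
P_total = P_R1 + P_R2 + P_R3 + P_R4 = 3.002 W

Final answer: 3.002 W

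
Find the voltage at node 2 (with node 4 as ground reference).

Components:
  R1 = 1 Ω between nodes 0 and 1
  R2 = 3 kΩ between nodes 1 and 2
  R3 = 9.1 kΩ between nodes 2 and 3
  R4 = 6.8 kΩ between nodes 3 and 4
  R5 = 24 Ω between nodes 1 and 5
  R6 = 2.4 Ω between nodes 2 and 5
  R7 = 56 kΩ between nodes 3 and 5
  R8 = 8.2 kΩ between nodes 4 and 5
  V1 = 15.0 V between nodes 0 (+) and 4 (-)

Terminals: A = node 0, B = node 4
Nodal analysis, taking node 4 as the 0 V reference.
Source V1 fixes V_0 = 15 V.
KCL at each unknown node (sum of currents leaving = 0; resistances in Ω):
  Node 1: (V_1 - 15)/1 + (V_1 - V_2)/3000 + (V_1 - V_5)/24 = 0
  Node 2: (V_2 - V_1)/3000 + (V_2 - V_3)/9100 + (V_2 - V_5)/2.4 = 0
  Node 3: (V_3 - V_2)/9100 + (V_3 - 0)/6800 + (V_3 - V_5)/56000 = 0
  Node 5: (V_5 - V_1)/24 + (V_5 - V_2)/2.4 + (V_5 - V_3)/56000 + (V_5 - 0)/8200 = 0
Collecting terms (coefficients in siemens):
  1.042·V_1 - 0.0003333·V_2 - 0.04167·V_5 = 15
  0.4171·V_2 - 0.0003333·V_1 - 0.0001099·V_3 - 0.4167·V_5 = 0
  0.0002748·V_3 - 0.0001099·V_2 - 0.00001786·V_5 = 0
  0.4585·V_5 - 0.04167·V_1 - 0.4167·V_2 - 0.00001786·V_3 = 0
Solving these 4 simultaneous equations (Gaussian elimination) gives:
  V_1 = 15 V, V_2 = 14.93 V, V_3 = 6.939 V, V_5 = 14.93 V
The requested potential is V_2 = 14.93 V.

Final answer: V_2 = 14.93 V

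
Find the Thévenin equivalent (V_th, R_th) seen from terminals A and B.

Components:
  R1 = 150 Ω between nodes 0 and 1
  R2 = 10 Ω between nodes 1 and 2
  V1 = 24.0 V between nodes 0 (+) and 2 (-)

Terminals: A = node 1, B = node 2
Step 1 — V_th is the open-circuit voltage V_A - V_B (nothing connected across the terminals).
Nodal analysis, taking node 2 as the 0 V reference.
Source V1 fixes V_0 = 24 V.
KCL at each unknown node (sum of currents leaving = 0; resistances in Ω):
  Node 1: (V_1 - 24)/150 + (V_1 - 0)/10 = 0
Collecting terms: 0.1067 × V_1 = 0.16  =>  V_1 = 1.5 V
V_th = V_1 - V_2 = 1.5 - 0 = 1.5 V
Step 2 — R_th: zero the source — replace V1 by a short circuit (node 2 merges into node 0) — and find the resistance seen between A (node 1) and B (node 0).
Reduce the network between node 1 (A) and node 0 (B) by series/parallel combination:
  Rp1 = R1 ‖ R2 (parallel, both between nodes 0 and 1) = 1/(1/150 + 1/10) = 9.375 Ω
R_th = 9.375 Ω

Final answer: V_th = 1.5 V, R_th = 9.375 Ω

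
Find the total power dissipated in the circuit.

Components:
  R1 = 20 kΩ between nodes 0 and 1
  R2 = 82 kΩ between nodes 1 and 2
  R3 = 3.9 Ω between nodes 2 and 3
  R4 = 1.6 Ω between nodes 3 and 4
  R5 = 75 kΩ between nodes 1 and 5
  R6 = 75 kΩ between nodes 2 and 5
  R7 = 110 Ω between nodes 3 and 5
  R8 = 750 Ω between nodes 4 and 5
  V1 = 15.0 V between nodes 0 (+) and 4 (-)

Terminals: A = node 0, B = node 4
Nodal analysis, taking node 4 as the 0 V reference.
Source V1 fixes V_0 = 15 V.
KCL at each unknown node (sum of currents leaving = 0; resistances in Ω):
  Node 1: (V_1 - 15)/20000 + (V_1 - V_2)/82000 + (V_1 - V_5)/75000 = 0
  Node 2: (V_2 - V_1)/82000 + (V_2 - V_3)/3.9 + (V_2 - V_5)/75000 = 0
  Node 3: (V_3 - V_2)/3.9 + (V_3 - 0)/1.6 + (V_3 - V_5)/110 = 0
  Node 5: (V_5 - V_1)/75000 + (V_5 - V_2)/75000 + (V_5 - V_3)/110 + (V_5 - 0)/750 = 0
Collecting terms (coefficients in siemens):
  0.00007553·V_1 - 0.0000122·V_2 - 0.00001333·V_5 = 0.00075
  0.2564·V_2 - 0.0000122·V_1 - 0.2564·V_3 - 0.00001333·V_5 = 0
  0.8905·V_3 - 0.2564·V_2 - 0.009091·V_5 = 0
  0.01045·V_5 - 0.00001333·V_1 - 0.00001333·V_2 - 0.009091·V_3 = 0
Solving these 4 simultaneous equations (Gaussian elimination) gives:
  V_1 = 9.932 V, V_2 = 0.0008507 V, V_3 = 0.0003777 V, V_5 = 0.013 V
Power in each resistor, P = (ΔV)²/R:
  P_R1 = (15 - 9.932)²/20000 = 0.001284 W
  P_R2 = (9.932 - 0.0008507)²/82000 = 0.001203 W
  P_R3 = (0.0008507 - 0.0003777)²/3.9 = 0.00000005736 W
  P_R4 = (0.0003777 - 0)²/1.6 = 0.00000008914 W
  P_R5 = (9.932 - 0.013)²/75000 = 0.001312 W
  P_R6 = (0.0008507 - 0.013)²/75000 = 0.000000001969 W
  P_R7 = (0.0003777 - 0.013)²/110 = 0.000001449 W
  P_R8 = (0 - 0.013)²/750 = 0.0000002254 W
P_total = P_R1 + P_R2 + P_R3 + P_R4 + P_R5 + P_R6 + P_R7 + P_R8 = 0.003801 W

Final answer: 0.003801 W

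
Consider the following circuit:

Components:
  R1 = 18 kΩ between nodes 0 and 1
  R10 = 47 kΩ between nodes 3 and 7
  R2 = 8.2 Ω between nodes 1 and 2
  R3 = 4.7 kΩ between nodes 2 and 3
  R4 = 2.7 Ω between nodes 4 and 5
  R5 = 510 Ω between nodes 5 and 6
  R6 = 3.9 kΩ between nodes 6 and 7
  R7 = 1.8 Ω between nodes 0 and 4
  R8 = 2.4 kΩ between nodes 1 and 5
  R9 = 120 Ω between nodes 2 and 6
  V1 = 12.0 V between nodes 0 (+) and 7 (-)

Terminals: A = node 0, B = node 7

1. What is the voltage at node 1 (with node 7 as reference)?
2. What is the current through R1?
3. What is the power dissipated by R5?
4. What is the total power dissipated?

Nodal analysis, taking node 7 as the 0 V reference.
Source V1 fixes V_0 = 12 V.
KCL at each unknown node (sum of currents leaving = 0; resistances in Ω):
  Node 1: (V_1 - 12)/18000 + (V_1 - V_2)/8.2 + (V_1 - V_5)/2400 = 0
  Node 2: (V_2 - V_1)/8.2 + (V_2 - V_3)/4700 + (V_2 - V_6)/120 = 0
  Node 3: (V_3 - V_2)/4700 + (V_3 - 0)/47000 = 0
  Node 4: (V_4 - V_5)/2.7 + (V_4 - 12)/1.8 = 0
  Node 5: (V_5 - V_4)/2.7 + (V_5 - V_6)/510 + (V_5 - V_1)/2400 = 0
  Node 6: (V_6 - V_5)/510 + (V_6 - 0)/3900 + (V_6 - V_2)/120 = 0
Collecting terms (coefficients in siemens):
  0.1224·V_1 - 0.122·V_2 - 0.0004167·V_5 = 0.0006667
  0.1305·V_2 - 0.122·V_1 - 0.0002128·V_3 - 0.008333·V_6 = 0
  0.000234·V_3 - 0.0002128·V_2 = 0
  0.9259·V_4 - 0.3704·V_5 = 6.667
  0.3727·V_5 - 0.0004167·V_1 - 0.3704·V_4 - 0.001961·V_6 = 0
  0.01055·V_6 - 0.008333·V_2 - 0.001961·V_5 = 0
Solving these 6 simultaneous equations (Gaussian elimination) gives:
  V_1 = 10.81 V, V_2 = 10.8 V, V_3 = 9.819 V, V_4 = 11.99 V
  V_5 = 11.99 V, V_6 = 10.76 V
Part 1:
  Read off the nodal solution: V_1 = 10.81 V
Part 2:
  I_R1 = (V_0 - V_1)/R1 = (12 - 10.81)/18000 = 0.00006638 A
  Magnitude: I_R1 = 0.00006638 A
Part 3:
  I_R5 = (V_5 - V_6)/R5 = (11.99 - 10.76)/510 = 0.002409 A
  P_R5 = I_R5² × R5 = (0.002409)² × 510 = 0.002959 W
Part 4:
  Power in each resistor, P = (ΔV)²/R:
    P_R1 = (12 - 10.81)²/18000 = 0.00007932 W
    P_R2 = (10.81 - 10.8)²/8.2 = 0.000002561 W
    P_R3 = (10.8 - 9.819)²/4700 = 0.0002051 W
    P_R4 = (11.99 - 11.99)²/2.7 = 0.00002272 W
    P_R5 = (11.99 - 10.76)²/510 = 0.002959 W
    P_R6 = (10.76 - 0)²/3900 = 0.02968 W
    P_R7 = (12 - 11.99)²/1.8 = 0.00001515 W
    P_R8 = (10.81 - 11.99)²/2400 = 0.000582 W
    P_R9 = (10.8 - 10.76)²/120 = 0.00001469 W
    P_R10 = (9.819 - 0)²/47000 = 0.002051 W
  P_total = P_R1 + P_R2 + P_R3 + P_R4 + P_R5 + P_R6 + P_R7 + P_R8 + P_R9 + P_R10 = 0.03561 W

Final answers:
1. V_1 = 10.81 V
2. I_R1 = 6.638e-05 A
3. P_R5 = 0.002959 W
4. P_total = 0.03561 W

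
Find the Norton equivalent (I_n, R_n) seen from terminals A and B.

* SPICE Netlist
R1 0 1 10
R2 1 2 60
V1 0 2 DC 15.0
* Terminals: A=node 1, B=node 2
Find the Thévenin equivalent first; then I_n = V_th/R_th and R_n = R_th.
Step 1 — V_th is the open-circuit voltage V_A - V_B (nothing connected across the terminals).
Nodal analysis, taking node 2 as the 0 V reference.
Source V1 fixes V_0 = 15 V.
KCL at each unknown node (sum of currents leaving = 0; resistances in Ω):
  Node 1: (V_1 - 15)/10 + (V_1 - 0)/60 = 0
Collecting terms: 0.1167 × V_1 = 1.5  =>  V_1 = 12.86 V
V_th = V_1 - V_2 = 12.86 - 0 = 12.86 V
Step 2 — R_th: zero the source — replace V1 by a short circuit (node 2 merges into node 0) — and find the resistance seen between A (node 1) and B (node 0).
Reduce the network between node 1 (A) and node 0 (B) by series/parallel combination:
  Rp1 = R1 ‖ R2 (parallel, both between nodes 0 and 1) = 1/(1/10 + 1/60) = 8.571 Ω
R_th = 8.571 Ω
I_n = V_th/R_th = 12.86/8.571 = 1.5 A, and R_n = R_th = 8.571 Ω

Final answer: I_n = 1.5 A, R_n = 8.571 Ω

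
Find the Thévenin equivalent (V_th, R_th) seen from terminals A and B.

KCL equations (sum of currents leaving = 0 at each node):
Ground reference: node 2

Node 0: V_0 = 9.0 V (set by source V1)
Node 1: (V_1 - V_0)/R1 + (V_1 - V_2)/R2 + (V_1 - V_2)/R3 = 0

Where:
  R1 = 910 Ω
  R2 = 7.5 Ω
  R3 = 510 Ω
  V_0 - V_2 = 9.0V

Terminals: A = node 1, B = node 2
Step 1 — V_th is the open-circuit voltage V_A - V_B (nothing connected across the terminals).
Nodal analysis, taking node 2 as the 0 V reference.
Source V1 fixes V_0 = 9 V.
KCL at each unknown node (sum of currents leaving = 0; resistances in Ω):
  Node 1: (V_1 - 9)/910 + (V_1 - 0)/7.5 + (V_1 - 0)/510 = 0
Collecting terms: 0.1364 × V_1 = 0.00989  =>  V_1 = 0.07251 V
V_th = V_1 - V_2 = 0.07251 - 0 = 0.07251 V
Step 2 — R_th: zero the source — replace V1 by a short circuit (node 2 merges into node 0) — and find the resistance seen between A (node 1) and B (node 0).
Reduce the network between node 1 (A) and node 0 (B) by series/parallel combination:
  Rp1 = R1 ‖ R2 ‖ R3 (parallel, all between nodes 0 and 1) = 1/(1/910 + 1/7.5 + 1/510) = 7.332 Ω
R_th = 7.332 Ω

Final answer: V_th = 0.07251 V, R_th = 7.332 Ω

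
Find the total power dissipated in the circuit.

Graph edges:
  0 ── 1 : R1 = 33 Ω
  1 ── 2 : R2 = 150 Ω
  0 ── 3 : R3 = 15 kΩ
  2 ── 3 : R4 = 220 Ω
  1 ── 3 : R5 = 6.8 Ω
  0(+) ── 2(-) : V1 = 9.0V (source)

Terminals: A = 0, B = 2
Nodal analysis, taking node 2 as the 0 V reference.
Source V1 fixes V_0 = 9 V.
KCL at each unknown node (sum of currents leaving = 0; resistances in Ω):
  Node 1: (V_1 - 9)/33 + (V_1 - 0)/150 + (V_1 - V_3)/6.8 = 0
  Node 3: (V_3 - 9)/15000 + (V_3 - 0)/220 + (V_3 - V_1)/6.8 = 0
Collecting terms (coefficients in siemens):
  0.184·V_1 - 0.1471·V_3 = 0.2727
  0.1517·V_3 - 0.1471·V_1 = 0.0006
Determinant D = (0.184)(0.1517) - (-0.1471)(-0.1471) = 0.006285
V_1 = [(0.2727)(0.1517) - (-0.1471)(0.0006)]/D = 6.595 V
V_3 = [(0.184)(0.0006) - (0.2727)(-0.1471)]/D = 6.398 V
Power in each resistor, P = (ΔV)²/R:
  P_R1 = (9 - 6.595)²/33 = 0.1753 W
  P_R2 = (6.595 - 0)²/150 = 0.29 W
  P_R3 = (9 - 6.398)²/15000 = 0.0004512 W
  P_R4 = (0 - 6.398)²/220 = 0.1861 W
  P_R5 = (6.595 - 6.398)²/6.8 = 0.005684 W
P_total = P_R1 + P_R2 + P_R3 + P_R4 + P_R5 = 0.6575 W

Final answer: 0.6575 W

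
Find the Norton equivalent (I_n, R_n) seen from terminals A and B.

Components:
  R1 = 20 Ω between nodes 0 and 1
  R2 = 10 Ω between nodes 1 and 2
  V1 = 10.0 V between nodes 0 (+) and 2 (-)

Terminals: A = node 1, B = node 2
Find the Thévenin equivalent first; then I_n = V_th/R_th and R_n = R_th.
Step 1 — V_th is the open-circuit voltage V_A - V_B (nothing connected across the terminals).
Nodal analysis, taking node 2 as the 0 V reference.
Source V1 fixes V_0 = 10 V.
KCL at each unknown node (sum of currents leaving = 0; resistances in Ω):
  Node 1: (V_1 - 10)/20 + (V_1 - 0)/10 = 0
Collecting terms: 0.15 × V_1 = 0.5  =>  V_1 = 3.333 V
V_th = V_1 - V_2 = 3.333 - 0 = 3.333 V
Step 2 — R_th: zero the source — replace V1 by a short circuit (node 2 merges into node 0) — and find the resistance seen between A (node 1) and B (node 0).
Reduce the network between node 1 (A) and node 0 (B) by series/parallel combination:
  Rp1 = R1 ‖ R2 (parallel, both between nodes 0 and 1) = 1/(1/20 + 1/10) = 6.667 Ω
R_th = 6.667 Ω
I_n = V_th/R_th = 3.333/6.667 = 0.5 A, and R_n = R_th = 6.667 Ω

Final answer: I_n = 0.5 A, R_n = 6.667 Ω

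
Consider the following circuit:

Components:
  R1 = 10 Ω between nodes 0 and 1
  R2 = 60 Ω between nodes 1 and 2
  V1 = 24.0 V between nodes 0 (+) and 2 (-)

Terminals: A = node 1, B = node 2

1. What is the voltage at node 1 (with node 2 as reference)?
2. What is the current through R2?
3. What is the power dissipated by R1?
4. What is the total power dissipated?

Nodal analysis, taking node 2 as the 0 V reference.
Source V1 fixes V_0 = 24 V.
KCL at each unknown node (sum of currents leaving = 0; resistances in Ω):
  Node 1: (V_1 - 24)/10 + (V_1 - 0)/60 = 0
Collecting terms: 0.1167 × V_1 = 2.4  =>  V_1 = 20.57 V
Part 1:
  Read off the nodal solution: V_1 = 20.57 V
Part 2:
  I_R2 = (V_1 - V_2)/R2 = (20.57 - 0)/60 = 0.3429 A
  Magnitude: I_R2 = 0.3429 A
Part 3:
  I_R1 = (V_0 - V_1)/R1 = (24 - 20.57)/10 = 0.3429 A
  P_R1 = I_R1² × R1 = (0.3429)² × 10 = 1.176 W
Part 4:
  Power in each resistor, P = (ΔV)²/R:
    P_R1 = (24 - 20.57)²/10 = 1.176 W
    P_R2 = (20.57 - 0)²/60 = 7.053 W
  P_total = P_R1 + P_R2 = 8.229 W

Final answers:
1. V_1 = 20.57 V
2. I_R2 = 0.3429 A
3. P_R1 = 1.176 W
4. P_total = 8.229 W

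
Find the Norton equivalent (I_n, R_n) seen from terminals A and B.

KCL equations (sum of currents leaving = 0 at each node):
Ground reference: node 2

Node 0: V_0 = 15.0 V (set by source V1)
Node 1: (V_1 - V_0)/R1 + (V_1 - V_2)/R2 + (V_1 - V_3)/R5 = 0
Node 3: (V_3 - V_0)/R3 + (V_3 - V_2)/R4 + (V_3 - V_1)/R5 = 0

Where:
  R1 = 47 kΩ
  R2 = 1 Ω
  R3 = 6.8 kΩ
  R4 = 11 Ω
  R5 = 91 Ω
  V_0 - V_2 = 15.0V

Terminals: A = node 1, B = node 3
Find the Thévenin equivalent first; then I_n = V_th/R_th and R_n = R_th.
Step 1 — V_th is the open-circuit voltage V_A - V_B (nothing connected across the terminals).
Nodal analysis, taking node 2 as the 0 V reference.
Source V1 fixes V_0 = 15 V.
KCL at each unknown node (sum of currents leaving = 0; resistances in Ω):
  Node 1: (V_1 - 15)/47000 + (V_1 - 0)/1 + (V_1 - V_3)/91 = 0
  Node 3: (V_3 - 15)/6800 + (V_3 - 0)/11 + (V_3 - V_1)/91 = 0
Collecting terms (coefficients in siemens):
  1.011·V_1 - 0.01099·V_3 = 0.0003191
  0.102·V_3 - 0.01099·V_1 = 0.002206
Determinant D = (1.011)(0.102) - (-0.01099)(-0.01099) = 0.103
V_1 = [(0.0003191)(0.102) - (-0.01099)(0.002206)]/D = 0.0005513 V
V_3 = [(1.011)(0.002206) - (0.0003191)(-0.01099)]/D = 0.02168 V
V_th = V_1 - V_3 = 0.0005513 - 0.02168 = -0.02112 V
Step 2 — R_th: zero the source — replace V1 by a short circuit (node 2 merges into node 0) — and find the resistance seen between A (node 1) and B (node 3).
Reduce the network between node 1 (A) and node 3 (B) by series/parallel combination:
  Rp1 = R1 ‖ R2 (parallel, both between nodes 0 and 1) = 1/(1/47000 + 1/1) = 1 Ω
  Rp2 = R3 ‖ R4 (parallel, both between nodes 0 and 3) = 1/(1/6800 + 1/11) = 10.98 Ω
  Rs1 = Rp1 + Rp2 (series, joined only at node 0) = 1 + 10.98 = 11.98 Ω
  Rp3 = R5 ‖ Rs1 (parallel, both between nodes 1 and 3) = 1/(1/91 + 1/11.98) = 10.59 Ω
R_th = 10.59 Ω
I_n = V_th/R_th = -0.02112/10.59 = -0.001995 A, and R_n = R_th = 10.59 Ω

Final answer: I_n = -0.001995 A, R_n = 10.59 Ω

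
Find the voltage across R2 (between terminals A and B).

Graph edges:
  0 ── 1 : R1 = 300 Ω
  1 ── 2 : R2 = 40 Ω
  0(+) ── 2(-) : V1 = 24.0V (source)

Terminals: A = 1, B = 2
R1 and R2 are in series across V1 (node 0 → node 1 → node 2), and the output A–B is taken across R2, so this is a voltage divider.
Series current: I = V1/(R1 + R2) = 24/(300 + 40) = 24/340 = 0.07059 A
V_R2 = I × R2 = V1 × R2/(R1 + R2) = 24 × 40/340 = 2.824 V

Final answer: 2.824 V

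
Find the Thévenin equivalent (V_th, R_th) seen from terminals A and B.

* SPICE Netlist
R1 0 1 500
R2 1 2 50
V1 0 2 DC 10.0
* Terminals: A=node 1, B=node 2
Step 1 — V_th is the open-circuit voltage V_A - V_B (nothing connected across the terminals).
Nodal analysis, taking node 2 as the 0 V reference.
Source V1 fixes V_0 = 10 V.
KCL at each unknown node (sum of currents leaving = 0; resistances in Ω):
  Node 1: (V_1 - 10)/500 + (V_1 - 0)/50 = 0
Collecting terms: 0.022 × V_1 = 0.02  =>  V_1 = 0.9091 V
V_th = V_1 - V_2 = 0.9091 - 0 = 0.9091 V
Step 2 — R_th: zero the source — replace V1 by a short circuit (node 2 merges into node 0) — and find the resistance seen between A (node 1) and B (node 0).
Reduce the network between node 1 (A) and node 0 (B) by series/parallel combination:
  Rp1 = R1 ‖ R2 (parallel, both between nodes 0 and 1) = 1/(1/500 + 1/50) = 45.45 Ω
R_th = 45.45 Ω

Final answer: V_th = 0.9091 V, R_th = 45.45 Ω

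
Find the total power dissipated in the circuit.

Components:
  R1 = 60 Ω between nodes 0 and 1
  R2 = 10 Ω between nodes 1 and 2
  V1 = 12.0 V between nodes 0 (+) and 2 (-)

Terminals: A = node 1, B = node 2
Nodal analysis, taking node 2 as the 0 V reference.
Source V1 fixes V_0 = 12 V.
KCL at each unknown node (sum of currents leaving = 0; resistances in Ω):
  Node 1: (V_1 - 12)/60 + (V_1 - 0)/10 = 0
Collecting terms: 0.1167 × V_1 = 0.2  =>  V_1 = 1.714 V
Power in each resistor, P = (ΔV)²/R:
  P_R1 = (12 - 1.714)²/60 = 1.763 W
  P_R2 = (1.714 - 0)²/10 = 0.2939 W
P_total = P_R1 + P_R2 = 2.057 W

Final answer: 2.057 W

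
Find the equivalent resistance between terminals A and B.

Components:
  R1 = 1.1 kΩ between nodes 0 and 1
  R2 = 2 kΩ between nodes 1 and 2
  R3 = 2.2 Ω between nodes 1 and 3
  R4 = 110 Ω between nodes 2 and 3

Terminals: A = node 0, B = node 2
Reduce the network between node 0 (A) and node 2 (B) by series/parallel combination:
  Rs1 = R3 + R4 (series, joined only at node 3) = 2.2 + 110 = 112.2 Ω
  Rp1 = R2 ‖ Rs1 (parallel, both between nodes 1 and 2) = 1/(1/2000 + 1/112.2) = 106.2 Ω
  Rs2 = R1 + Rp1 (series, joined only at node 1) = 1100 + 106.2 = 1206 Ω
R_eq = 1.206 kΩ

Final answer: 1.206 kΩ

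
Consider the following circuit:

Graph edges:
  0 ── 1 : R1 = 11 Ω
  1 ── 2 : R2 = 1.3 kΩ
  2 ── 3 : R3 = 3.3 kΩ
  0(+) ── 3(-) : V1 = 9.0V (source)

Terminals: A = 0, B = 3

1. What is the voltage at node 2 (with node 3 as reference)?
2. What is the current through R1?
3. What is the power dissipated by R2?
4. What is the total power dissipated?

Nodal analysis, taking node 3 as the 0 V reference.
Source V1 fixes V_0 = 9 V.
KCL at each unknown node (sum of currents leaving = 0; resistances in Ω):
  Node 1: (V_1 - 9)/11 + (V_1 - V_2)/1300 = 0
  Node 2: (V_2 - V_1)/1300 + (V_2 - 0)/3300 = 0
Collecting terms (coefficients in siemens):
  0.09168·V_1 - 0.0007692·V_2 = 0.8182
  0.001072·V_2 - 0.0007692·V_1 = 0
Determinant D = (0.09168)(0.001072) - (-0.0007692)(-0.0007692) = 0.00009771
V_1 = [(0.8182)(0.001072) - (-0.0007692)(0)]/D = 8.979 V
V_2 = [(0.09168)(0) - (0.8182)(-0.0007692)]/D = 6.441 V
Part 1:
  Read off the nodal solution: V_2 = 6.441 V
Part 2:
  I_R1 = (V_0 - V_1)/R1 = (9 - 8.979)/11 = 0.001952 A
  Magnitude: I_R1 = 0.001952 A
Part 3:
  I_R2 = (V_1 - V_2)/R2 = (8.979 - 6.441)/1300 = 0.001952 A
  P_R2 = I_R2² × R2 = (0.001952)² × 1300 = 0.004953 W
Part 4:
  Power in each resistor, P = (ΔV)²/R:
    P_R1 = (9 - 8.979)²/11 = 0.00004191 W
    P_R2 = (8.979 - 6.441)²/1300 = 0.004953 W
    P_R3 = (6.441 - 0)²/3300 = 0.01257 W
  P_total = P_R1 + P_R2 + P_R3 = 0.01757 W

Final answers:
1. V_2 = 6.441 V
2. I_R1 = 0.001952 A
3. P_R2 = 0.004953 W
4. P_total = 0.01757 W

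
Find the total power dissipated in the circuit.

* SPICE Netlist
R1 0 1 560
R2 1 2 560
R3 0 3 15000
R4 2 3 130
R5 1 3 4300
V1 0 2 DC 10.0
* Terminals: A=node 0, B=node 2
Nodal analysis, taking node 2 as the 0 V reference.
Source V1 fixes V_0 = 10 V.
KCL at each unknown node (sum of currents leaving = 0; resistances in Ω):
  Node 1: (V_1 - 10)/560 + (V_1 - 0)/560 + (V_1 - V_3)/4300 = 0
  Node 3: (V_3 - 10)/15000 + (V_3 - 0)/130 + (V_3 - V_1)/4300 = 0
Collecting terms (coefficients in siemens):
  0.003804·V_1 - 0.0002326·V_3 = 0.01786
  0.007992·V_3 - 0.0002326·V_1 = 0.0006667
Determinant D = (0.003804)(0.007992) - (-0.0002326)(-0.0002326) = 0.00003035
V_1 = [(0.01786)(0.007992) - (-0.0002326)(0.0006667)]/D = 4.708 V
V_3 = [(0.003804)(0.0006667) - (0.01786)(-0.0002326)]/D = 0.2204 V
Power in each resistor, P = (ΔV)²/R:
  P_R1 = (10 - 4.708)²/560 = 0.05001 W
  P_R2 = (4.708 - 0)²/560 = 0.03958 W
  P_R3 = (10 - 0.2204)²/15000 = 0.006376 W
  P_R4 = (0 - 0.2204)²/130 = 0.0003737 W
  P_R5 = (4.708 - 0.2204)²/4300 = 0.004683 W
P_total = P_R1 + P_R2 + P_R3 + P_R4 + P_R5 = 0.101 W

Final answer: 0.101 W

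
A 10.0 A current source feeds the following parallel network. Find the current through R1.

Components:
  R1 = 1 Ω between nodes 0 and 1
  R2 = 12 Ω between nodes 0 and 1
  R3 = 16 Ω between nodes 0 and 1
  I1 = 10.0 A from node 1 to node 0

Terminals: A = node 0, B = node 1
All resistors sit directly between nodes 0 and 1, so they are in parallel and share one voltage V; the full source current 10 A splits among them.
1/R_par = 1/1 + 1/12 + 1/16 = 1.146 S  =>  R_par = 0.8727 Ω
V = I × R_par = 10 × 0.8727 = 8.727 V
I_R1 = V/R1 = 8.727/1 = 8.727 A

Final answer: 8.727 A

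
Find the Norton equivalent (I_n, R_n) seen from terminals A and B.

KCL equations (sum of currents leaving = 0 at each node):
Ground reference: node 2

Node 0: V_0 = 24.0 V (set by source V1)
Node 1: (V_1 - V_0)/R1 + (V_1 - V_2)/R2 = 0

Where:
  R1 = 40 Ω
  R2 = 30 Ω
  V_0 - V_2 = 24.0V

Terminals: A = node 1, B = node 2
Find the Thévenin equivalent first; then I_n = V_th/R_th and R_n = R_th.
Step 1 — V_th is the open-circuit voltage V_A - V_B (nothing connected across the terminals).
Nodal analysis, taking node 2 as the 0 V reference.
Source V1 fixes V_0 = 24 V.
KCL at each unknown node (sum of currents leaving = 0; resistances in Ω):
  Node 1: (V_1 - 24)/40 + (V_1 - 0)/30 = 0
Collecting terms: 0.05833 × V_1 = 0.6  =>  V_1 = 10.29 V
V_th = V_1 - V_2 = 10.29 - 0 = 10.29 V
Step 2 — R_th: zero the source — replace V1 by a short circuit (node 2 merges into node 0) — and find the resistance seen between A (node 1) and B (node 0).
Reduce the network between node 1 (A) and node 0 (B) by series/parallel combination:
  Rp1 = R1 ‖ R2 (parallel, both between nodes 0 and 1) = 1/(1/40 + 1/30) = 17.14 Ω
R_th = 17.14 Ω
I_n = V_th/R_th = 10.29/17.14 = 0.6 A, and R_n = R_th = 17.14 Ω

Final answer: I_n = 0.6 A, R_n = 17.14 Ω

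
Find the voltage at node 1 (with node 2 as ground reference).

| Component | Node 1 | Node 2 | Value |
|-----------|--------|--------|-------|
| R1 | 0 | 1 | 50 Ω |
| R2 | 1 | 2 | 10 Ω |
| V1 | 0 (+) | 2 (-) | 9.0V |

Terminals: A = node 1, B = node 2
Nodal analysis, taking node 2 as the 0 V reference.
Source V1 fixes V_0 = 9 V.
KCL at each unknown node (sum of currents leaving = 0; resistances in Ω):
  Node 1: (V_1 - 9)/50 + (V_1 - 0)/10 = 0
Collecting terms: 0.12 × V_1 = 0.18  =>  V_1 = 1.5 V
The requested potential is V_1 = 1.5 V.

Final answer: V_1 = 1.5 V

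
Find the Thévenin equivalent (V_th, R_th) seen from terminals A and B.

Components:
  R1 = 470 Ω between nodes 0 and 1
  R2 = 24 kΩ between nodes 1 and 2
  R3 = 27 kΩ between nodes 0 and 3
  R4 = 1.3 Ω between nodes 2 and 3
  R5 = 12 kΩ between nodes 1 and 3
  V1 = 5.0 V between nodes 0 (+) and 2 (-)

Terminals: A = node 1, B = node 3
Step 1 — V_th is the open-circuit voltage V_A - V_B (nothing connected across the terminals).
Nodal analysis, taking node 2 as the 0 V reference.
Source V1 fixes V_0 = 5 V.
KCL at each unknown node (sum of currents leaving = 0; resistances in Ω):
  Node 1: (V_1 - 5)/470 + (V_1 - 0)/24000 + (V_1 - V_3)/12000 = 0
  Node 3: (V_3 - 5)/27000 + (V_3 - 0)/1.3 + (V_3 - V_1)/12000 = 0
Collecting terms (coefficients in siemens):
  0.002253·V_1 - 0.00008333·V_3 = 0.01064
  0.7694·V_3 - 0.00008333·V_1 = 0.0001852
Determinant D = (0.002253)(0.7694) - (-0.00008333)(-0.00008333) = 0.001733
V_1 = [(0.01064)(0.7694) - (-0.00008333)(0.0001852)]/D = 4.723 V
V_3 = [(0.002253)(0.0001852) - (0.01064)(-0.00008333)]/D = 0.0007522 V
V_th = V_1 - V_3 = 4.723 - 0.0007522 = 4.722 V
Step 2 — R_th: zero the source — replace V1 by a short circuit (node 2 merges into node 0) — and find the resistance seen between A (node 1) and B (node 3).
Reduce the network between node 1 (A) and node 3 (B) by series/parallel combination:
  Rp1 = R1 ‖ R2 (parallel, both between nodes 0 and 1) = 1/(1/470 + 1/24000) = 461 Ω
  Rp2 = R3 ‖ R4 (parallel, both between nodes 0 and 3) = 1/(1/27000 + 1/1.3) = 1.3 Ω
  Rs1 = Rp1 + Rp2 (series, joined only at node 0) = 461 + 1.3 = 462.3 Ω
  Rp3 = R5 ‖ Rs1 (parallel, both between nodes 1 and 3) = 1/(1/12000 + 1/462.3) = 445.1 Ω
R_th = 445.1 Ω

Final answer: V_th = 4.722 V, R_th = 445.1 Ω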